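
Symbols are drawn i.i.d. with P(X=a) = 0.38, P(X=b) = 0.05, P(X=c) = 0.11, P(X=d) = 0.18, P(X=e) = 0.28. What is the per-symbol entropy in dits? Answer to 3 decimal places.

H(X) = −Σ p·log₁₀ p.
  −(0.38)·log₁₀(0.38) = 0.1597
  −(0.05)·log₁₀(0.05) = 0.0651
  −(0.11)·log₁₀(0.11) = 0.1054
  −(0.18)·log₁₀(0.18) = 0.1341
  −(0.28)·log₁₀(0.28) = 0.1548
Sum: 0.1597 + 0.0651 + 0.1054 + 0.1341 + 0.1548 = 0.619 dits.

0.619 dits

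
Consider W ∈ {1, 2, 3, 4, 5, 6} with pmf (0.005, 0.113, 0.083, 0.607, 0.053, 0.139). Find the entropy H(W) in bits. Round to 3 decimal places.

H(W) = −Σ p·log₂ p.
  −(0.005)·log₂(0.005) = 0.0382
  −(0.113)·log₂(0.113) = 0.3555
  −(0.083)·log₂(0.083) = 0.2980
  −(0.607)·log₂(0.607) = 0.4372
  −(0.053)·log₂(0.053) = 0.2246
  −(0.139)·log₂(0.139) = 0.3957
Sum: 0.0382 + 0.3555 + 0.2980 + 0.4372 + 0.2246 + 0.3957 = 1.749 bits.

1.749 bits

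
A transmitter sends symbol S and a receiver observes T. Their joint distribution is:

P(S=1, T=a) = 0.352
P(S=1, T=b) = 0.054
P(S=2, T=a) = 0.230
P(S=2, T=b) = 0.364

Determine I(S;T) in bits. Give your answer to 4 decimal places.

Marginals: p(S) = (0.4060, 0.5940), p(T) = (0.5820, 0.4180).
I(S;T) = Σ p(x,y)·log₂[p(x,y)/(p(x)p(y))].
  (1,a): 0.352·log₂(1.4897) = 0.20240
  (1,b): 0.054·log₂(0.3182) = -0.08921
  (2,a): 0.230·log₂(0.6653) = -0.13522
  (2,b): 0.364·log₂(1.4660) = 0.20089
Sum = 0.1789 bits.

0.1789 bits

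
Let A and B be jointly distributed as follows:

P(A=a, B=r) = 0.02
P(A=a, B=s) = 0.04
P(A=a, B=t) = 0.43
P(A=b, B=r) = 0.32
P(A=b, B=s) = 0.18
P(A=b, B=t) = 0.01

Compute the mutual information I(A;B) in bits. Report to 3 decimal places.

Marginals: p(A) = (0.4900, 0.5100), p(B) = (0.3400, 0.2200, 0.4400).
I(A;B) = Σ p(x,y)·log₂[p(x,y)/(p(x)p(y))].
  (a,r): 0.02·log₂(0.1200) = -0.0612
  (a,s): 0.04·log₂(0.3711) = -0.0572
  (a,t): 0.43·log₂(1.9944) = 0.4283
  (b,r): 0.32·log₂(1.8454) = 0.2829
  (b,s): 0.18·log₂(1.6043) = 0.1227
  (b,t): 0.01·log₂(0.0446) = -0.0449
Sum = 0.671 bits.

0.671 bits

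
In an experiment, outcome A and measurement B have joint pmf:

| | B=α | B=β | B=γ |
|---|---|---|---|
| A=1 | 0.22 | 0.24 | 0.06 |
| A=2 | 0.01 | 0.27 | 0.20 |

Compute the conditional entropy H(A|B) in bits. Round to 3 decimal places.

0.771 bits

Chain rule: H(A|B) = H(A,B) − H(B).
Marginals: p(A) = (0.5200, 0.4800), p(B) = (0.2300, 0.5100, 0.2600).
H(A,B) = 2.2591 bits; H(B) = 1.4884 bits.
H(A|B) = 2.2591 − 1.4884 = 0.771 bits.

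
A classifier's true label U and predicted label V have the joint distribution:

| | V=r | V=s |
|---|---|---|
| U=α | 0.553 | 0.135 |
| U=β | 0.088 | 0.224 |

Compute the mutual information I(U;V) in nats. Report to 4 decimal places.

0.1266 nats

Marginals: p(U) = (0.6880, 0.3120), p(V) = (0.6410, 0.3590).
I(U;V) = H(U) + H(V) − H(U,V).
H(U) = 0.6207, H(V) = 0.6528, H(U,V) = 1.1469.
I(U;V) = 0.6207 + 0.6528 − 1.1469 = 0.1266 nats.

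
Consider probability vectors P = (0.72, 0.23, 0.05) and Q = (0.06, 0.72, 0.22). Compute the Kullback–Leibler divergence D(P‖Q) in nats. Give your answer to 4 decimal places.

D(P‖Q) = Σ p·ln(p/q).
  0.72·ln(0.72/0.06) = 1.78913
  0.23·ln(0.23/0.72) = -0.26247
  0.05·ln(0.05/0.22) = -0.07408
D(P‖Q) = 1.4526 nats.

1.4526 nats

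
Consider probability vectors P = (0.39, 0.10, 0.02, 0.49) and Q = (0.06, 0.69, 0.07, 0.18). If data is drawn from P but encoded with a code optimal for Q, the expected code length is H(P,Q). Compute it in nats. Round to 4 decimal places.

H(P,Q) = −Σ p·ln q.
  −0.39·ln(0.06) = 1.09723
  −0.10·ln(0.69) = 0.03711
  −0.02·ln(0.07) = 0.05319
  −0.49·ln(0.18) = 0.84025
H(P,Q) = 2.0278 nats.

2.0278 nats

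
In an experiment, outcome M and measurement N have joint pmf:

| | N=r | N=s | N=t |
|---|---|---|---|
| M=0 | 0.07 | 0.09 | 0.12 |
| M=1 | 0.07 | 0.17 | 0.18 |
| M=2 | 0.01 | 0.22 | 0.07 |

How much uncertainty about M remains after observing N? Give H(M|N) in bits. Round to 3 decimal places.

1.463 bits

Marginals: p(M) = (0.2800, 0.4200, 0.3000), p(N) = (0.1500, 0.4800, 0.3700).
H(M|N) = Σ p(N) · H(M|N=·).
  N=r: p=0.1500, H(M|N=r) = 1.2867
  N=s: p=0.4800, H(M|N=s) = 1.4991
  N=t: p=0.3700, H(M|N=t) = 1.4870
Weighted sum = 1.463 bits.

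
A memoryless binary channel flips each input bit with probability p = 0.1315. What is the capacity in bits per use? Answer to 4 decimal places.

0.4385 bits

Binary symmetric channel: C = 1 − h₂(ε) where h₂ is the binary entropy function.
h₂(0.1315) = −0.1315·log₂0.1315 − 0.8685·log₂0.8685 = 0.5615.
C = 1 − 0.5615 = 0.4385 bits per channel use.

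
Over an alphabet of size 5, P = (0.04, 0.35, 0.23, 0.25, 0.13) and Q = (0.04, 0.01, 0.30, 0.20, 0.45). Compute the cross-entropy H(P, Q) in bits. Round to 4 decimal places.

H(P,Q) = −Σ p·log₂ q.
  −0.04·log₂(0.04) = 0.18575
  −0.35·log₂(0.01) = 2.32535
  −0.23·log₂(0.30) = 0.39950
  −0.25·log₂(0.20) = 0.58048
  −0.13·log₂(0.45) = 0.14976
H(P,Q) = 3.6408 bits.

3.6408 bits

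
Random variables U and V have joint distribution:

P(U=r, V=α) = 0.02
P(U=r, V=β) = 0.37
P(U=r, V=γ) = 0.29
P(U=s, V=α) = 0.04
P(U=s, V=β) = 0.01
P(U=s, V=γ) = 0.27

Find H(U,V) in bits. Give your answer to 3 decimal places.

1.924 bits

H(U,V) = −Σ p(x,y)·log₂ p(x,y) over all 6 cells.
  cell (r,α): −0.02·log₂0.02 = 0.1129
  cell (r,β): −0.37·log₂0.37 = 0.5307
  cell (r,γ): −0.29·log₂0.29 = 0.5179
  cell (s,α): −0.04·log₂0.04 = 0.1858
  cell (s,β): −0.01·log₂0.01 = 0.0664
  cell (s,γ): −0.27·log₂0.27 = 0.5100
Sum = 1.924 bits.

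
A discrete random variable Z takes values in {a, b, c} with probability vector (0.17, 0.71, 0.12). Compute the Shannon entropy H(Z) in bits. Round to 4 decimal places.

H(Z) = −Σ p·log₂ p.
  −(0.17)·log₂(0.17) = 0.43459
  −(0.71)·log₂(0.71) = 0.35082
  −(0.12)·log₂(0.12) = 0.36707
Sum: 0.43459 + 0.35082 + 0.36707 = 1.1525 bits.

1.1525 bits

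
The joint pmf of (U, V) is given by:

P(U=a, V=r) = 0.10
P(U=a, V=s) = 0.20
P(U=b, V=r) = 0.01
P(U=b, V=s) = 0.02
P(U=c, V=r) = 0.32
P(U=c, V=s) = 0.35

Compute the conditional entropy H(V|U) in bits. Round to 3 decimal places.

0.972 bits

Chain rule: H(V|U) = H(U,V) − H(U).
Marginals: p(U) = (0.3000, 0.0300, 0.6700), p(V) = (0.4300, 0.5700).
H(U,V) = 2.0320 bits; H(U) = 1.0600 bits.
H(V|U) = 2.0320 − 1.0600 = 0.972 bits.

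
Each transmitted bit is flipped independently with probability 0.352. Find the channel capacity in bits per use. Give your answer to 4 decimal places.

Binary symmetric channel: C = 1 − h₂(ε) where h₂ is the binary entropy function.
h₂(0.352) = −0.352·log₂0.352 − 0.648·log₂0.648 = 0.9358.
C = 1 − 0.9358 = 0.0642 bits per channel use.

0.0642 bits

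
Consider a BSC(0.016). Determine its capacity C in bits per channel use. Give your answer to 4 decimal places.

Binary symmetric channel: C = 1 − h₂(ε) where h₂ is the binary entropy function.
h₂(0.016) = −0.016·log₂0.016 − 0.984·log₂0.984 = 0.1184.
C = 1 − 0.1184 = 0.8816 bits per channel use.

0.8816 bits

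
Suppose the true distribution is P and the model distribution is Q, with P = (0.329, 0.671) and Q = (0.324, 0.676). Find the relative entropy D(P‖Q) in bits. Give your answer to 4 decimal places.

D(P‖Q) = Σ p·log₂(p/q).
  0.329·log₂(0.329/0.324) = 0.00727
  0.671·log₂(0.671/0.676) = -0.00719
D(P‖Q) = 0.0001 bits.

0.0001 bits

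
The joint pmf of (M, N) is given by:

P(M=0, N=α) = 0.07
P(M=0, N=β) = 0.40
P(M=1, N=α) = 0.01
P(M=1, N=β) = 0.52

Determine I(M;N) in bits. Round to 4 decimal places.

0.0452 bits

Marginals: p(M) = (0.4700, 0.5300), p(N) = (0.0800, 0.9200).
I(M;N) = Σ p(x,y)·log₂[p(x,y)/(p(x)p(y))].
  (0,α): 0.07·log₂(1.8617) = 0.06276
  (0,β): 0.40·log₂(0.9251) = -0.04495
  (1,α): 0.01·log₂(0.2358) = -0.02084
  (1,β): 0.52·log₂(1.0664) = 0.04826
Sum = 0.0452 bits.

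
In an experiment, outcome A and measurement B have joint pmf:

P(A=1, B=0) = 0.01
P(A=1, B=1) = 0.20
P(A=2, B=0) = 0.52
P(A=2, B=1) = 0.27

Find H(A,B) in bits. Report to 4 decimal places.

H(A,B) = −Σ p(x,y)·log₂ p(x,y) over all 4 cells.
  cell (1,0): −0.01·log₂0.01 = 0.06644
  cell (1,1): −0.20·log₂0.20 = 0.46439
  cell (2,0): −0.52·log₂0.52 = 0.49058
  cell (2,1): −0.27·log₂0.27 = 0.51002
Sum = 1.5314 bits.

1.5314 bits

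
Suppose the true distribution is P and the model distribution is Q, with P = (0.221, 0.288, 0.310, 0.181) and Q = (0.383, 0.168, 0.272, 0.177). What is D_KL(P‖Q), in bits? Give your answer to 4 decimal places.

D(P‖Q) = Σ p·log₂(p/q).
  0.221·log₂(0.221/0.383) = -0.17532
  0.288·log₂(0.288/0.168) = 0.22395
  0.310·log₂(0.310/0.272) = 0.05849
  0.181·log₂(0.181/0.177) = 0.00584
D(P‖Q) = 0.1130 bits.

0.1130 bits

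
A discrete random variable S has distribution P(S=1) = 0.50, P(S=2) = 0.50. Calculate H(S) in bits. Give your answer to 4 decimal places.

H(S) = −Σ p·log₂ p.
  −(0.50)·log₂(0.50) = 0.50000
  −(0.50)·log₂(0.50) = 0.50000
Sum: 0.50000 + 0.50000 = 1.0000 bits.

1.0000 bits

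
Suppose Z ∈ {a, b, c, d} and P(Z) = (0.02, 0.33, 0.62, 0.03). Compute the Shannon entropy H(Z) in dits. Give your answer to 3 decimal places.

H(Z) = −Σ p·log₁₀ p.
  −(0.02)·log₁₀(0.02) = 0.0340
  −(0.33)·log₁₀(0.33) = 0.1589
  −(0.62)·log₁₀(0.62) = 0.1287
  −(0.03)·log₁₀(0.03) = 0.0457
Sum: 0.0340 + 0.1589 + 0.1287 + 0.0457 = 0.367 dits.

0.367 dits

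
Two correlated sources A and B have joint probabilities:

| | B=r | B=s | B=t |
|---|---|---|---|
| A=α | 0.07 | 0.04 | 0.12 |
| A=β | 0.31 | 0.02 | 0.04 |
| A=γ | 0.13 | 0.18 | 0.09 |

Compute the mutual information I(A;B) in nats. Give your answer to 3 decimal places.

Marginals: p(A) = (0.2300, 0.3700, 0.4000), p(B) = (0.5100, 0.2400, 0.2500).
I(A;B) = Σ p(x,y)·ln[p(x,y)/(p(x)p(y))].
  (α,r): 0.07·ln(0.5968) = -0.0361
  (α,s): 0.04·ln(0.7246) = -0.0129
  (α,t): 0.12·ln(2.0870) = 0.0883
  (β,r): 0.31·ln(1.6428) = 0.1539
  (β,s): 0.02·ln(0.2252) = -0.0298
  (β,t): 0.04·ln(0.4324) = -0.0335
  (γ,r): 0.13·ln(0.6373) = -0.0586
  (γ,s): 0.18·ln(1.8750) = 0.1131
  (γ,t): 0.09·ln(0.9000) = -0.0095
Sum = 0.175 nats.

0.175 nats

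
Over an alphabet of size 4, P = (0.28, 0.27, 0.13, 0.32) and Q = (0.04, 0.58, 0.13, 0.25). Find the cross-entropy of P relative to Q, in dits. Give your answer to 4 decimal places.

H(P,Q) = −Σ p·log₁₀ q.
  −0.28·log₁₀(0.04) = 0.39142
  −0.27·log₁₀(0.58) = 0.06387
  −0.13·log₁₀(0.13) = 0.11519
  −0.32·log₁₀(0.25) = 0.19266
H(P,Q) = 0.7631 dits.

0.7631 dits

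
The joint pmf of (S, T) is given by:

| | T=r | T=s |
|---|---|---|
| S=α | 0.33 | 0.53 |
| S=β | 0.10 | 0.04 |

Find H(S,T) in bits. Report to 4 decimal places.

H(S,T) = −Σ p(x,y)·log₂ p(x,y) over all 4 cells.
  cell (α,r): −0.33·log₂0.33 = 0.52782
  cell (α,s): −0.53·log₂0.53 = 0.48545
  cell (β,r): −0.10·log₂0.10 = 0.33219
  cell (β,s): −0.04·log₂0.04 = 0.18575
Sum = 1.5312 bits.

1.5312 bits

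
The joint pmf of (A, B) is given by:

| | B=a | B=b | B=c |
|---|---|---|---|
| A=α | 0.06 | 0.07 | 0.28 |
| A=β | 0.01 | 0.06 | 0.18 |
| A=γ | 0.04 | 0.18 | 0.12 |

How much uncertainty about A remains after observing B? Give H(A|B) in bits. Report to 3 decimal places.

Chain rule: H(A|B) = H(A,B) − H(B).
Marginals: p(A) = (0.4100, 0.2500, 0.3400), p(B) = (0.1100, 0.3100, 0.5800).
H(A,B) = 2.7797 bits; H(B) = 1.3299 bits.
H(A|B) = 2.7797 − 1.3299 = 1.450 bits.

1.450 bits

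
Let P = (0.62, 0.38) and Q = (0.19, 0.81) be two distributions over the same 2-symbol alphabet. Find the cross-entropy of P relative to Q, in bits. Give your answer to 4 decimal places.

H(P,Q) = −Σ p·log₂ q.
  −0.62·log₂(0.19) = 1.48548
  −0.38·log₂(0.81) = 0.11552
H(P,Q) = 1.6010 bits.

1.6010 bits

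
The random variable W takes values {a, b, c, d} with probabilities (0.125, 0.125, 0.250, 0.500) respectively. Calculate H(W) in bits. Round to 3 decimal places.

1.750 bits

H(W) = −Σ p·log₂ p.
  −(0.125)·log₂(0.125) = 0.3750
  −(0.125)·log₂(0.125) = 0.3750
  −(0.250)·log₂(0.250) = 0.5000
  −(0.500)·log₂(0.500) = 0.5000
Sum: 0.3750 + 0.3750 + 0.5000 + 0.5000 = 1.750 bits.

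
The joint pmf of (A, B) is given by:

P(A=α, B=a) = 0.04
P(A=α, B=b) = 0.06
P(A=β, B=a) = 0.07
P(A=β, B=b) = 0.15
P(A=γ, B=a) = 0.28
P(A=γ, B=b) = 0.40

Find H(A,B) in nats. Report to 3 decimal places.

H(A,B) = −Σ p(x,y)·ln p(x,y) over all 6 cells.
  cell (α,a): −0.04·ln0.04 = 0.1288
  cell (α,b): −0.06·ln0.06 = 0.1688
  cell (β,a): −0.07·ln0.07 = 0.1861
  cell (β,b): −0.15·ln0.15 = 0.2846
  cell (γ,a): −0.28·ln0.28 = 0.3564
  cell (γ,b): −0.40·ln0.40 = 0.3665
Sum = 1.491 nats.

1.491 nats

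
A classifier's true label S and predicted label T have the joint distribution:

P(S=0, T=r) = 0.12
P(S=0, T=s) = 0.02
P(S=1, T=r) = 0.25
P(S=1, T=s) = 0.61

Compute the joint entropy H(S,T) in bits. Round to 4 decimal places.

1.4149 bits

H(S,T) = −Σ p(x,y)·log₂ p(x,y) over all 4 cells.
  cell (0,r): −0.12·log₂0.12 = 0.36707
  cell (0,s): −0.02·log₂0.02 = 0.11288
  cell (1,r): −0.25·log₂0.25 = 0.50000
  cell (1,s): −0.61·log₂0.61 = 0.43500
Sum = 1.4149 bits.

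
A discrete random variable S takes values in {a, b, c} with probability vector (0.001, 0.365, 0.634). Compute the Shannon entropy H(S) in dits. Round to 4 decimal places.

H(S) = −Σ p·log₁₀ p.
  −(0.001)·log₁₀(0.001) = 0.00300
  −(0.365)·log₁₀(0.365) = 0.15976
  −(0.634)·log₁₀(0.634) = 0.12548
Sum: 0.00300 + 0.15976 + 0.12548 = 0.2882 dits.

0.2882 dits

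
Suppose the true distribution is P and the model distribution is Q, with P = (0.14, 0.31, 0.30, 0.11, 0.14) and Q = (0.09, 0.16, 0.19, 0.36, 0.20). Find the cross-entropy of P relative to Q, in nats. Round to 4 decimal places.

1.7411 nats

H(P,Q) = −Σ p·ln q.
  −0.14·ln(0.09) = 0.33711
  −0.31·ln(0.16) = 0.56810
  −0.30·ln(0.19) = 0.49822
  −0.11·ln(0.36) = 0.11238
  −0.14·ln(0.20) = 0.22532
H(P,Q) = 1.7411 nats.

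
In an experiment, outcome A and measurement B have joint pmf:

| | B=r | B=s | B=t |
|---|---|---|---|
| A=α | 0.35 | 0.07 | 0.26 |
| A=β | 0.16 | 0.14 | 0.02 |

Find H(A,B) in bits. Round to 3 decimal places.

2.237 bits

H(A,B) = −Σ p(x,y)·log₂ p(x,y) over all 6 cells.
  cell (α,r): −0.35·log₂0.35 = 0.5301
  cell (α,s): −0.07·log₂0.07 = 0.2686
  cell (α,t): −0.26·log₂0.26 = 0.5053
  cell (β,r): −0.16·log₂0.16 = 0.4230
  cell (β,s): −0.14·log₂0.14 = 0.3971
  cell (β,t): −0.02·log₂0.02 = 0.1129
Sum = 2.237 bits.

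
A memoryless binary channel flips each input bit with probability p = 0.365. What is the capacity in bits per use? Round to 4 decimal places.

Binary symmetric channel: C = 1 − h₂(ε) where h₂ is the binary entropy function.
h₂(0.365) = −0.365·log₂0.365 − 0.635·log₂0.635 = 0.9468.
C = 1 − 0.9468 = 0.0532 bits per channel use.

0.0532 bits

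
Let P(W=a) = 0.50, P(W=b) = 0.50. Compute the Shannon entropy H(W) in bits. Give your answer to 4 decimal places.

1.0000 bits

H(W) = −Σ p·log₂ p.
  −(0.50)·log₂(0.50) = 0.50000
  −(0.50)·log₂(0.50) = 0.50000
Sum: 0.50000 + 0.50000 = 1.0000 bits.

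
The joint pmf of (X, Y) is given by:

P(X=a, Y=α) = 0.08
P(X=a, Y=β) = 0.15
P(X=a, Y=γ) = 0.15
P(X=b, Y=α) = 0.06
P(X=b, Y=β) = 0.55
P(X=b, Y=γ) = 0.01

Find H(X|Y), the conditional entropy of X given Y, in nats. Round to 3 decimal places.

Marginals: p(X) = (0.3800, 0.6200), p(Y) = (0.1400, 0.7000, 0.1600).
H(X|Y) = Σ p(Y) · H(X|Y=·).
  Y=α: p=0.1400, H(X|Y=α) = 0.6829
  Y=β: p=0.7000, H(X|Y=β) = 0.5196
  Y=γ: p=0.1600, H(X|Y=γ) = 0.2338
Weighted sum = 0.497 nats.

0.497 nats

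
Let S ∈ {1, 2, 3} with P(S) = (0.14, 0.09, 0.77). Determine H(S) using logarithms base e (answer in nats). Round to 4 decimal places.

H(S) = −Σ p·ln p.
  −(0.14)·ln(0.14) = 0.27526
  −(0.09)·ln(0.09) = 0.21672
  −(0.77)·ln(0.77) = 0.20125
Sum: 0.27526 + 0.21672 + 0.20125 = 0.6932 nats.

0.6932 nats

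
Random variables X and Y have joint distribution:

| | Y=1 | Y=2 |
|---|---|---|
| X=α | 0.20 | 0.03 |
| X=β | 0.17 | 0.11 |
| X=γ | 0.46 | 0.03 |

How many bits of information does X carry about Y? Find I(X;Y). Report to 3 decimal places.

0.096 bits

Marginals: p(X) = (0.2300, 0.2800, 0.4900), p(Y) = (0.8300, 0.1700).
I(X;Y) = H(X) + H(Y) − H(X,Y).
H(X) = 1.5062, H(Y) = 0.6577, H(X,Y) = 2.0681.
I(X;Y) = 1.5062 + 0.6577 − 2.0681 = 0.096 bits.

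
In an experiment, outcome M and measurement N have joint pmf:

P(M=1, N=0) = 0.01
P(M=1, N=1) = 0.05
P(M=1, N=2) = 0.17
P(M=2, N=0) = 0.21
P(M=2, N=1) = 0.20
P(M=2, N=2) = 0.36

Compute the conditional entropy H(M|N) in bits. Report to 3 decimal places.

Marginals: p(M) = (0.2300, 0.7700), p(N) = (0.2200, 0.2500, 0.5300).
H(M|N) = Σ p(N) · H(M|N=·).
  N=0: p=0.2200, H(M|N=0) = 0.2668
  N=1: p=0.2500, H(M|N=1) = 0.7219
  N=2: p=0.5300, H(M|N=2) = 0.9052
Weighted sum = 0.719 bits.

0.719 bits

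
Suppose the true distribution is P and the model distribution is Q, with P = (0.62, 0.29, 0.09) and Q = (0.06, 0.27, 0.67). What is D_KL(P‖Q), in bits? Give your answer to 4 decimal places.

1.8582 bits

D(P‖Q) = Σ p·log₂(p/q).
  0.62·log₂(0.62/0.06) = 2.08892
  0.29·log₂(0.29/0.27) = 0.02990
  0.09·log₂(0.09/0.67) = -0.26065
D(P‖Q) = 1.8582 bits.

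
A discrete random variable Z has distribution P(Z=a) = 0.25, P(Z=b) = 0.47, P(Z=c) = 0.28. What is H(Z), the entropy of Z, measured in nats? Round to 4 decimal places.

H(Z) = −Σ p·ln p.
  −(0.25)·ln(0.25) = 0.34657
  −(0.47)·ln(0.47) = 0.35486
  −(0.28)·ln(0.28) = 0.35643
Sum: 0.34657 + 0.35486 + 0.35643 = 1.0579 nats.

1.0579 nats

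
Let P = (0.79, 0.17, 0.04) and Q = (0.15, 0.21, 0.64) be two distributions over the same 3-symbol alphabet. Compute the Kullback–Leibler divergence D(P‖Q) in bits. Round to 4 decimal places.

1.6817 bits

D(P‖Q) = Σ p·log₂(p/q).
  0.79·log₂(0.79/0.15) = 1.89354
  0.17·log₂(0.17/0.21) = -0.05183
  0.04·log₂(0.04/0.64) = -0.16000
D(P‖Q) = 1.6817 bits.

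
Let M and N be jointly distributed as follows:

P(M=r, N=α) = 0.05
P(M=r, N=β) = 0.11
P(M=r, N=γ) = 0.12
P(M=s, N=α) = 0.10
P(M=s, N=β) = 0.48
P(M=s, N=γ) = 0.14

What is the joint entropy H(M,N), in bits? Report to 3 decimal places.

H(M,N) = −Σ p(x,y)·log₂ p(x,y) over all 6 cells.
  cell (r,α): −0.05·log₂0.05 = 0.2161
  cell (r,β): −0.11·log₂0.11 = 0.3503
  cell (r,γ): −0.12·log₂0.12 = 0.3671
  cell (s,α): −0.10·log₂0.10 = 0.3322
  cell (s,β): −0.48·log₂0.48 = 0.5083
  cell (s,γ): −0.14·log₂0.14 = 0.3971
Sum = 2.171 bits.

2.171 bits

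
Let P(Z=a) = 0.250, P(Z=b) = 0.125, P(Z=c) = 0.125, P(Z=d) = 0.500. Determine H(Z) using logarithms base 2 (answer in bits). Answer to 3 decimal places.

1.750 bits

H(Z) = −Σ p·log₂ p.
  −(0.250)·log₂(0.250) = 0.5000
  −(0.125)·log₂(0.125) = 0.3750
  −(0.125)·log₂(0.125) = 0.3750
  −(0.500)·log₂(0.500) = 0.5000
Sum: 0.5000 + 0.3750 + 0.3750 + 0.5000 = 1.750 bits.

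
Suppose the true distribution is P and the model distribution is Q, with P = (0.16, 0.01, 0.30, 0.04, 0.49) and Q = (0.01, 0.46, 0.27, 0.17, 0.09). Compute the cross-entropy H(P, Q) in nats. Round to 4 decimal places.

H(P,Q) = −Σ p·ln q.
  −0.16·ln(0.01) = 0.73683
  −0.01·ln(0.46) = 0.00777
  −0.30·ln(0.27) = 0.39280
  −0.04·ln(0.17) = 0.07088
  −0.49·ln(0.09) = 1.17989
H(P,Q) = 2.3882 nats.

2.3882 nats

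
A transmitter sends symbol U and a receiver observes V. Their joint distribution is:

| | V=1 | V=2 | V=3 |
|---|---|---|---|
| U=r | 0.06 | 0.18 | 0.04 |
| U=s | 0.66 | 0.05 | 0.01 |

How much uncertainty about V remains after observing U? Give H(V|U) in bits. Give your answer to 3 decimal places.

Chain rule: H(V|U) = H(U,V) − H(U).
Marginals: p(U) = (0.2800, 0.7200), p(V) = (0.7200, 0.2300, 0.0500).
H(U,V) = 1.5528 bits; H(U) = 0.8555 bits.
H(V|U) = 1.5528 − 0.8555 = 0.697 bits.

0.697 bits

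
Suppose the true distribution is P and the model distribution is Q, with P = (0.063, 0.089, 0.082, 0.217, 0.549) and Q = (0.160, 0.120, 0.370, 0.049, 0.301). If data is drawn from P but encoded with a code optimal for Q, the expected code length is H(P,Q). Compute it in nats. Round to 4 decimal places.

1.6993 nats

H(P,Q) = −Σ p·ln q.
  −0.063·ln(0.160) = 0.11545
  −0.089·ln(0.120) = 0.18870
  −0.082·ln(0.370) = 0.08153
  −0.217·ln(0.049) = 0.65446
  −0.549·ln(0.301) = 0.65915
H(P,Q) = 1.6993 nats.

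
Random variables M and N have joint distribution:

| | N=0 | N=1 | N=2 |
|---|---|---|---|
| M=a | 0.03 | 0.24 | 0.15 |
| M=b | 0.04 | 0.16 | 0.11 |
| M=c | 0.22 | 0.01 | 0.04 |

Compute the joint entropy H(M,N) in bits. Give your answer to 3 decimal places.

H(M,N) = −Σ p(x,y)·log₂ p(x,y) over all 9 cells.
  cell (a,0): −0.03·log₂0.03 = 0.1518
  cell (a,1): −0.24·log₂0.24 = 0.4941
  cell (a,2): −0.15·log₂0.15 = 0.4105
  cell (b,0): −0.04·log₂0.04 = 0.1858
  cell (b,1): −0.16·log₂0.16 = 0.4230
  cell (b,2): −0.11·log₂0.11 = 0.3503
  cell (c,0): −0.22·log₂0.22 = 0.4806
  cell (c,1): −0.01·log₂0.01 = 0.0664
  cell (c,2): −0.04·log₂0.04 = 0.1858
Sum = 2.748 bits.

2.748 bits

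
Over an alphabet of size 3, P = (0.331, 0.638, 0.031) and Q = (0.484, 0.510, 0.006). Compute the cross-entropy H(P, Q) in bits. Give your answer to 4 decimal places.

1.1951 bits

H(P,Q) = −Σ p·log₂ q.
  −0.331·log₂(0.484) = 0.34653
  −0.638·log₂(0.510) = 0.61977
  −0.031·log₂(0.006) = 0.22881
H(P,Q) = 1.1951 bits.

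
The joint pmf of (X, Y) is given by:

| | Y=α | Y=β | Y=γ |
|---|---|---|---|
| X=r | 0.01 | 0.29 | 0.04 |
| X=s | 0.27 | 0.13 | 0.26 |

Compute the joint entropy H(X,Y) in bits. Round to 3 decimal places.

H(X,Y) = −Σ p(x,y)·log₂ p(x,y) over all 6 cells.
  cell (r,α): −0.01·log₂0.01 = 0.0664
  cell (r,β): −0.29·log₂0.29 = 0.5179
  cell (r,γ): −0.04·log₂0.04 = 0.1858
  cell (s,α): −0.27·log₂0.27 = 0.5100
  cell (s,β): −0.13·log₂0.13 = 0.3826
  cell (s,γ): −0.26·log₂0.26 = 0.5053
Sum = 2.168 bits.

2.168 bits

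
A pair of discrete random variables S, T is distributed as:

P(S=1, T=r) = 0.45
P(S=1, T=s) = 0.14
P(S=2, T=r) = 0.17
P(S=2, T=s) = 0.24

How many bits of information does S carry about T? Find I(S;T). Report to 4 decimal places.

Marginals: p(S) = (0.5900, 0.4100), p(T) = (0.6200, 0.3800).
I(S;T) = Σ p(x,y)·log₂[p(x,y)/(p(x)p(y))].
  (1,r): 0.45·log₂(1.2302) = 0.13449
  (1,s): 0.14·log₂(0.6244) = -0.09511
  (2,r): 0.17·log₂(0.6688) = -0.09867
  (2,s): 0.24·log₂(1.5404) = 0.14960
Sum = 0.0903 bits.

0.0903 bits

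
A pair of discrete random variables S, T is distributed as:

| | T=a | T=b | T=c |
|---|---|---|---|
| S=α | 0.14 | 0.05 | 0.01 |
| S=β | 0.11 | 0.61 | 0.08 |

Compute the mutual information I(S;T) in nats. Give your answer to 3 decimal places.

0.120 nats

Marginals: p(S) = (0.2000, 0.8000), p(T) = (0.2500, 0.6600, 0.0900).
I(S;T) = Σ p(x,y)·ln[p(x,y)/(p(x)p(y))].
  (α,a): 0.14·ln(2.8000) = 0.1441
  (α,b): 0.05·ln(0.3788) = -0.0485
  (α,c): 0.01·ln(0.5556) = -0.0059
  (β,a): 0.11·ln(0.5500) = -0.0658
  (β,b): 0.61·ln(1.1553) = 0.0881
  (β,c): 0.08·ln(1.1111) = 0.0084
Sum = 0.120 nats.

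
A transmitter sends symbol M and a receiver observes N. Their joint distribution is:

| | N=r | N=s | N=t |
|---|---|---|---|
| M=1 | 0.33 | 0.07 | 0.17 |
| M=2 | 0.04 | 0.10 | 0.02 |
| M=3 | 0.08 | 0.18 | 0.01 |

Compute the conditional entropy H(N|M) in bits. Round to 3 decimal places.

1.270 bits

Marginals: p(M) = (0.5700, 0.1600, 0.2700), p(N) = (0.4500, 0.3500, 0.2000).
H(N|M) = Σ p(M) · H(N|M=·).
  M=1: p=0.5700, H(N|M=1) = 1.3486
  M=2: p=0.1600, H(N|M=2) = 1.2988
  M=3: p=0.2700, H(N|M=3) = 1.0860
Weighted sum = 1.270 bits.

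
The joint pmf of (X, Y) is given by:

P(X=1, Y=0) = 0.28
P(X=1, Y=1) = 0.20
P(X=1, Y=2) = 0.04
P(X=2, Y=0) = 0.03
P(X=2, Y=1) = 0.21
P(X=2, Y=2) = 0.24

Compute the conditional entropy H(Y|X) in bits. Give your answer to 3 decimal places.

1.284 bits

Marginals: p(X) = (0.5200, 0.4800), p(Y) = (0.3100, 0.4100, 0.2800).
H(Y|X) = Σ p(X) · H(Y|X=·).
  X=1: p=0.5200, H(Y|X=1) = 1.2957
  X=2: p=0.4800, H(Y|X=2) = 1.2718
Weighted sum = 1.284 bits.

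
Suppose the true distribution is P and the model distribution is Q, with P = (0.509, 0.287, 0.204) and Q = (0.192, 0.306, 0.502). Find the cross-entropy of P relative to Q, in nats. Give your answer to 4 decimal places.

H(P,Q) = −Σ p·ln q.
  −0.509·ln(0.192) = 0.83998
  −0.287·ln(0.306) = 0.33986
  −0.204·ln(0.502) = 0.14059
H(P,Q) = 1.3204 nats.

1.3204 nats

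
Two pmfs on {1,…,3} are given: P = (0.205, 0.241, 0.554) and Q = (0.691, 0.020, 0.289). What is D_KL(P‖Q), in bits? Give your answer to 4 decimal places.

1.0261 bits

D(P‖Q) = Σ p·log₂(p/q).
  0.205·log₂(0.205/0.691) = -0.35938
  0.241·log₂(0.241/0.020) = 0.86542
  0.554·log₂(0.554/0.289) = 0.52010
D(P‖Q) = 1.0261 bits.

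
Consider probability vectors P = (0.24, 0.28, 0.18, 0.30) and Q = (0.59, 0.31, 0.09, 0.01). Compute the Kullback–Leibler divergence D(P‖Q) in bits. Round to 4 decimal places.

1.2995 bits

D(P‖Q) = Σ p·log₂(p/q).
  0.24·log₂(0.24/0.59) = -0.31144
  0.28·log₂(0.28/0.31) = -0.04112
  0.18·log₂(0.18/0.09) = 0.18000
  0.30·log₂(0.30/0.01) = 1.47207
D(P‖Q) = 1.2995 bits.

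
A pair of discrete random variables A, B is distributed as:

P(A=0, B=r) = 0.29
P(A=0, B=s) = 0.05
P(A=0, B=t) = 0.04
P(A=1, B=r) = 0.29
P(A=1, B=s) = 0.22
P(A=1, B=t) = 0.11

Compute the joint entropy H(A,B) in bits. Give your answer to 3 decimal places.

H(A,B) = −Σ p(x,y)·log₂ p(x,y) over all 6 cells.
  cell (0,r): −0.29·log₂0.29 = 0.5179
  cell (0,s): −0.05·log₂0.05 = 0.2161
  cell (0,t): −0.04·log₂0.04 = 0.1858
  cell (1,r): −0.29·log₂0.29 = 0.5179
  cell (1,s): −0.22·log₂0.22 = 0.4806
  cell (1,t): −0.11·log₂0.11 = 0.3503
Sum = 2.269 bits.

2.269 bits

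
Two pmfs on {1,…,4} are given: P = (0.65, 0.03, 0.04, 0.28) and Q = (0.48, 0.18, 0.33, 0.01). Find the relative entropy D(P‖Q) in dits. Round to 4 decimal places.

0.4308 dits

D(P‖Q) = Σ p·log₁₀(p/q).
  0.65·log₁₀(0.65/0.48) = 0.08559
  0.03·log₁₀(0.03/0.18) = -0.02334
  0.04·log₁₀(0.04/0.33) = -0.03666
  0.28·log₁₀(0.28/0.01) = 0.40520
D(P‖Q) = 0.4308 dits.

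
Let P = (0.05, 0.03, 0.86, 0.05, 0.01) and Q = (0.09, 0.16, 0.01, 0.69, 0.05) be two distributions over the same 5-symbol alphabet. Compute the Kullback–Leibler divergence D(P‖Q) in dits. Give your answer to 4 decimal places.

D(P‖Q) = Σ p·log₁₀(p/q).
  0.05·log₁₀(0.05/0.09) = -0.01276
  0.03·log₁₀(0.03/0.16) = -0.02181
  0.86·log₁₀(0.86/0.01) = 1.66367
  0.05·log₁₀(0.05/0.69) = -0.05699
  0.01·log₁₀(0.01/0.05) = -0.00699
D(P‖Q) = 1.5651 dits.

1.5651 dits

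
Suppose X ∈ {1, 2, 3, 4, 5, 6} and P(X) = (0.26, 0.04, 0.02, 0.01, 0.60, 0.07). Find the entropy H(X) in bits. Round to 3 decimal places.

1.581 bits

H(X) = −Σ p·log₂ p.
  −(0.26)·log₂(0.26) = 0.5053
  −(0.04)·log₂(0.04) = 0.1858
  −(0.02)·log₂(0.02) = 0.1129
  −(0.01)·log₂(0.01) = 0.0664
  −(0.60)·log₂(0.60) = 0.4422
  −(0.07)·log₂(0.07) = 0.2686
Sum: 0.5053 + 0.1858 + 0.1129 + 0.0664 + 0.4422 + 0.2686 = 1.581 bits.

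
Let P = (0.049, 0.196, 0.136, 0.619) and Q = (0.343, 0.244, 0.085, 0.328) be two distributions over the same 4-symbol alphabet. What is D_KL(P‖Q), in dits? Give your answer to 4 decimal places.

D(P‖Q) = Σ p·log₁₀(p/q).
  0.049·log₁₀(0.049/0.343) = -0.04141
  0.196·log₁₀(0.196/0.244) = -0.01865
  0.136·log₁₀(0.136/0.085) = 0.02776
  0.619·log₁₀(0.619/0.328) = 0.17073
D(P‖Q) = 0.1384 dits.

0.1384 dits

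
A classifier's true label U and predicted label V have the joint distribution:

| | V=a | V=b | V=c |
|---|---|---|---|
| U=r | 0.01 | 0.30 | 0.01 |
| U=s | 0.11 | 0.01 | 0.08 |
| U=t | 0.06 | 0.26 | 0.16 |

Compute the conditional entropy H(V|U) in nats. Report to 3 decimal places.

0.718 nats

Marginals: p(U) = (0.3200, 0.2000, 0.4800), p(V) = (0.1800, 0.5700, 0.2500).
H(V|U) = Σ p(U) · H(V|U=·).
  U=r: p=0.3200, H(V|U=r) = 0.2771
  U=s: p=0.2000, H(V|U=s) = 0.8451
  U=t: p=0.4800, H(V|U=t) = 0.9582
Weighted sum = 0.718 nats.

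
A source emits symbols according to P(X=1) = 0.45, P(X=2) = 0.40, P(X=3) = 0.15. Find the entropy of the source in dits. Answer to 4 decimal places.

H(X) = −Σ p·log₁₀ p.
  −(0.45)·log₁₀(0.45) = 0.15605
  −(0.40)·log₁₀(0.40) = 0.15918
  −(0.15)·log₁₀(0.15) = 0.12359
Sum: 0.15605 + 0.15918 + 0.12359 = 0.4388 dits.

0.4388 dits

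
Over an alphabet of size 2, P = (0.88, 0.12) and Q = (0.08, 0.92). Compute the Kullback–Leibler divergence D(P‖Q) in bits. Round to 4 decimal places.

2.6917 bits

D(P‖Q) = Σ p·log₂(p/q).
  0.88·log₂(0.88/0.08) = 3.04430
  0.12·log₂(0.12/0.92) = -0.35263
D(P‖Q) = 2.6917 bits.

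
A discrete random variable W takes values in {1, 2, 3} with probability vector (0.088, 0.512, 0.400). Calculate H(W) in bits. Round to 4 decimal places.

1.3318 bits

H(W) = −Σ p·log₂ p.
  −(0.088)·log₂(0.088) = 0.30856
  −(0.512)·log₂(0.512) = 0.49448
  −(0.400)·log₂(0.400) = 0.52877
Sum: 0.30856 + 0.49448 + 0.52877 = 1.3318 bits.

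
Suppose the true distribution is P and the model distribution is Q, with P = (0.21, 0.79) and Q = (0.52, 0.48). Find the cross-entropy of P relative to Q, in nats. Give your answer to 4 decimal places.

0.7172 nats

H(P,Q) = −Σ p·ln q.
  −0.21·ln(0.52) = 0.13732
  −0.79·ln(0.48) = 0.57984
H(P,Q) = 0.7172 nats.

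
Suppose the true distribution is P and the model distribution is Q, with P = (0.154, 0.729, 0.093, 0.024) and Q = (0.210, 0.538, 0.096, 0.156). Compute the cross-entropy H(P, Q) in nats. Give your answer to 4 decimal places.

H(P,Q) = −Σ p·ln q.
  −0.154·ln(0.210) = 0.24034
  −0.729·ln(0.538) = 0.45190
  −0.093·ln(0.096) = 0.21794
  −0.024·ln(0.156) = 0.04459
H(P,Q) = 0.9548 nats.

0.9548 nats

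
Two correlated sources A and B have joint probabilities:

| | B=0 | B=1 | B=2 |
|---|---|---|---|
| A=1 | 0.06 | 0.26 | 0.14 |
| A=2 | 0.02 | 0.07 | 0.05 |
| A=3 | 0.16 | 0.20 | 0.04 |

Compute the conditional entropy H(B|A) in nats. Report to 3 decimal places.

Marginals: p(A) = (0.4600, 0.1400, 0.4000), p(B) = (0.2400, 0.5300, 0.2300).
H(B|A) = Σ p(A) · H(B|A=·).
  A=1: p=0.4600, H(B|A=1) = 0.9502
  A=2: p=0.1400, H(B|A=2) = 0.9923
  A=3: p=0.4000, H(B|A=3) = 0.9433
Weighted sum = 0.953 nats.

0.953 nats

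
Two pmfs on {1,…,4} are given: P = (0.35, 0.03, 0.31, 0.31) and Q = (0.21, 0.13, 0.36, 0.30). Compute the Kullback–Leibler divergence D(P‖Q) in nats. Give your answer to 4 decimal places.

D(P‖Q) = Σ p·ln(p/q).
  0.35·ln(0.35/0.21) = 0.17879
  0.03·ln(0.03/0.13) = -0.04399
  0.31·ln(0.31/0.36) = -0.04635
  0.31·ln(0.31/0.30) = 0.01016
D(P‖Q) = 0.0986 nats.

0.0986 nats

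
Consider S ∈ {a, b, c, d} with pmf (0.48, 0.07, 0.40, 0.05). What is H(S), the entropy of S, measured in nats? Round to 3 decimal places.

1.055 nats

H(S) = −Σ p·ln p.
  −(0.48)·ln(0.48) = 0.3523
  −(0.07)·ln(0.07) = 0.1861
  −(0.40)·ln(0.40) = 0.3665
  −(0.05)·ln(0.05) = 0.1498
Sum: 0.3523 + 0.1861 + 0.3665 + 0.1498 = 1.055 nats.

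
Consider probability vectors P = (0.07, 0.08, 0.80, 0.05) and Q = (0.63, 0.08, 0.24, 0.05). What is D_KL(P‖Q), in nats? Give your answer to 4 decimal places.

0.8094 nats

D(P‖Q) = Σ p·ln(p/q).
  0.07·ln(0.07/0.63) = -0.15381
  0.08·ln(0.08/0.08) = 0.00000
  0.80·ln(0.80/0.24) = 0.96318
  0.05·ln(0.05/0.05) = 0.00000
D(P‖Q) = 0.8094 nats.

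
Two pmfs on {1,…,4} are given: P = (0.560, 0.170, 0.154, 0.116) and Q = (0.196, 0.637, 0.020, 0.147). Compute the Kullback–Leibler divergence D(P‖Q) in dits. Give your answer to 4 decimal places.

0.2824 dits

D(P‖Q) = Σ p·log₁₀(p/q).
  0.560·log₁₀(0.560/0.196) = 0.25532
  0.170·log₁₀(0.170/0.637) = -0.09753
  0.154·log₁₀(0.154/0.020) = 0.13652
  0.116·log₁₀(0.116/0.147) = -0.01193
D(P‖Q) = 0.2824 dits.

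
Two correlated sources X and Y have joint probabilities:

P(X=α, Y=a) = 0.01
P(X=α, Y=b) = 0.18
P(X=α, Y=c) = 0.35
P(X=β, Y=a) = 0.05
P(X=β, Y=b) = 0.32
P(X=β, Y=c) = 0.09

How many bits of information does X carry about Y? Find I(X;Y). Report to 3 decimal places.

0.163 bits

Marginals: p(X) = (0.5400, 0.4600), p(Y) = (0.0600, 0.5000, 0.4400).
I(X;Y) = H(X) + H(Y) − H(X,Y).
H(X) = 0.9954, H(Y) = 1.2647, H(X,Y) = 2.0966.
I(X;Y) = 0.9954 + 1.2647 − 2.0966 = 0.163 bits.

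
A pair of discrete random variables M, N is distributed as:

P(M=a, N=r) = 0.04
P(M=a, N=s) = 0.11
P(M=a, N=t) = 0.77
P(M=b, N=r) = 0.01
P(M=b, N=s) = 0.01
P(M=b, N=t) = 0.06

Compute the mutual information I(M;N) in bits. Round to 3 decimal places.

Marginals: p(M) = (0.9200, 0.0800), p(N) = (0.0500, 0.1200, 0.8300).
I(M;N) = H(M) + H(N) − H(M,N).
H(M) = 0.4022, H(N) = 0.8063, H(M,N) = 1.2028.
I(M;N) = 0.4022 + 0.8063 − 1.2028 = 0.006 bits.

0.006 bits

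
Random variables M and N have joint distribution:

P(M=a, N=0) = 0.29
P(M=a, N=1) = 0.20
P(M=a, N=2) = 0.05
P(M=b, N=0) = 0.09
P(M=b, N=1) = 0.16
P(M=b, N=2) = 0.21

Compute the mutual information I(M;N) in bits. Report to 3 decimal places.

0.155 bits

Marginals: p(M) = (0.5400, 0.4600), p(N) = (0.3800, 0.3600, 0.2600).
I(M;N) = Σ p(x,y)·log₂[p(x,y)/(p(x)p(y))].
  (a,0): 0.29·log₂(1.4133) = 0.1447
  (a,1): 0.20·log₂(1.0288) = 0.0082
  (a,2): 0.05·log₂(0.3561) = -0.0745
  (b,0): 0.09·log₂(0.5149) = -0.0862
  (b,1): 0.16·log₂(0.9662) = -0.0079
  (b,2): 0.21·log₂(1.7559) = 0.1706
Sum = 0.155 bits.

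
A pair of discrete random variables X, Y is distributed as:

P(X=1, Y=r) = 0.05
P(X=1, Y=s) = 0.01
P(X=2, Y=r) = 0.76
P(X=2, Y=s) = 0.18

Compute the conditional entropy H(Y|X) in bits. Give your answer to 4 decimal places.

Marginals: p(X) = (0.0600, 0.9400), p(Y) = (0.8100, 0.1900).
H(Y|X) = Σ p(X) · H(Y|X=·).
  X=1: p=0.0600, H(Y|X=1) = 0.6500
  X=2: p=0.9400, H(Y|X=2) = 0.7046
Weighted sum = 0.7013 bits.

0.7013 bits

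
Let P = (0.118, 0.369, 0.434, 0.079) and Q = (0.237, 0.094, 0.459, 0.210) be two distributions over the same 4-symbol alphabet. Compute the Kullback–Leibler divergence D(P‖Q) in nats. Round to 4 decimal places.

0.3208 nats

D(P‖Q) = Σ p·ln(p/q).
  0.118·ln(0.118/0.237) = -0.08229
  0.369·ln(0.369/0.094) = 0.50461
  0.434·ln(0.434/0.459) = -0.02431
  0.079·ln(0.079/0.210) = -0.07724
D(P‖Q) = 0.3208 nats.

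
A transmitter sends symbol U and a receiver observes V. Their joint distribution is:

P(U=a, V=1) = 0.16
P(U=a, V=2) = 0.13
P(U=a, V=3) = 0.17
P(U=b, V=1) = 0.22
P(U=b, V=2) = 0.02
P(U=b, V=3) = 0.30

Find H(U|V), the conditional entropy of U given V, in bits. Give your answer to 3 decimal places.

0.902 bits

Chain rule: H(U|V) = H(U,V) − H(V).
Marginals: p(U) = (0.4600, 0.5400), p(V) = (0.3800, 0.1500, 0.4700).
H(U,V) = 2.3548 bits; H(V) = 1.4530 bits.
H(U|V) = 2.3548 − 1.4530 = 0.902 bits.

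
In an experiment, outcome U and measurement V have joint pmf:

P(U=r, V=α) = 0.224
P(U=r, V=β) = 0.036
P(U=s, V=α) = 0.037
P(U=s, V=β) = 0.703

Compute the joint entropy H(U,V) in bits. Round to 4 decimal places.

1.1895 bits

H(U,V) = −Σ p(x,y)·log₂ p(x,y) over all 4 cells.
  cell (r,α): −0.224·log₂0.224 = 0.48349
  cell (r,β): −0.036·log₂0.036 = 0.17265
  cell (s,α): −0.037·log₂0.037 = 0.17598
  cell (s,β): −0.703·log₂0.703 = 0.35741
Sum = 1.1895 bits.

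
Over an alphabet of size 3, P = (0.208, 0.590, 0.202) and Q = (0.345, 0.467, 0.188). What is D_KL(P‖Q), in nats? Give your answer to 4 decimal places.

D(P‖Q) = Σ p·ln(p/q).
  0.208·ln(0.208/0.345) = -0.10525
  0.590·ln(0.590/0.467) = 0.13794
  0.202·ln(0.202/0.188) = 0.01451
D(P‖Q) = 0.0472 nats.

0.0472 nats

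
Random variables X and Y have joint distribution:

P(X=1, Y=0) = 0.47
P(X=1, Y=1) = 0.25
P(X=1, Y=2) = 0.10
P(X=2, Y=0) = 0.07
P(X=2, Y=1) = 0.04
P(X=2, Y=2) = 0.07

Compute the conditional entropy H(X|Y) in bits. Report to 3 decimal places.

Marginals: p(X) = (0.8200, 0.1800), p(Y) = (0.5400, 0.2900, 0.1700).
H(X|Y) = Σ p(Y) · H(X|Y=·).
  Y=0: p=0.5400, H(X|Y=0) = 0.5564
  Y=1: p=0.2900, H(X|Y=1) = 0.5788
  Y=2: p=0.1700, H(X|Y=2) = 0.9774
Weighted sum = 0.634 bits.

0.634 bits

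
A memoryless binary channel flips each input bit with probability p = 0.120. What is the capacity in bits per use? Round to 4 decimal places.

Binary symmetric channel: C = 1 − h₂(ε) where h₂ is the binary entropy function.
h₂(0.120) = −0.120·log₂0.120 − 0.880·log₂0.880 = 0.5294.
C = 1 − 0.5294 = 0.4706 bits per channel use.

0.4706 bits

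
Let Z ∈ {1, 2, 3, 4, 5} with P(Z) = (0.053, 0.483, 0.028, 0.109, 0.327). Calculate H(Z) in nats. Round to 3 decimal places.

1.214 nats

H(Z) = −Σ p·ln p.
  −(0.053)·ln(0.053) = 0.1557
  −(0.483)·ln(0.483) = 0.3515
  −(0.028)·ln(0.028) = 0.1001
  −(0.109)·ln(0.109) = 0.2416
  −(0.327)·ln(0.327) = 0.3655
Sum: 0.1557 + 0.3515 + 0.1001 + 0.2416 + 0.3655 = 1.214 nats.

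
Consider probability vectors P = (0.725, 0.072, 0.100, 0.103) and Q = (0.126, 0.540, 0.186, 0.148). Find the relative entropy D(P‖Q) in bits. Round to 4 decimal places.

1.4776 bits

D(P‖Q) = Σ p·log₂(p/q).
  0.725·log₂(0.725/0.126) = 1.83030
  0.072·log₂(0.072/0.540) = -0.20930
  0.100·log₂(0.100/0.186) = -0.08953
  0.103·log₂(0.103/0.148) = -0.05386
D(P‖Q) = 1.4776 bits.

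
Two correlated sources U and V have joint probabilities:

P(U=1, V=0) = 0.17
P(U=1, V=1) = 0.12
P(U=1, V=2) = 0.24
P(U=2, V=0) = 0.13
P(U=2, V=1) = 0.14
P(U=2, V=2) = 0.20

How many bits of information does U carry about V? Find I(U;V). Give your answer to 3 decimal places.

0.005 bits

Marginals: p(U) = (0.5300, 0.4700), p(V) = (0.3000, 0.2600, 0.4400).
I(U;V) = H(U) + H(V) − H(U,V).
H(U) = 0.9974, H(V) = 1.5475, H(U,V) = 2.5399.
I(U;V) = 0.9974 + 1.5475 − 2.5399 = 0.005 bits.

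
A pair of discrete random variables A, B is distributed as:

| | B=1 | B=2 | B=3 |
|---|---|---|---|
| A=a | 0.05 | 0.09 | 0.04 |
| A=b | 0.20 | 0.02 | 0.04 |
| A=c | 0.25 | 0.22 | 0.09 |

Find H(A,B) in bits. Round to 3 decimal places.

2.771 bits

H(A,B) = −Σ p(x,y)·log₂ p(x,y) over all 9 cells.
  cell (a,1): −0.05·log₂0.05 = 0.2161
  cell (a,2): −0.09·log₂0.09 = 0.3127
  cell (a,3): −0.04·log₂0.04 = 0.1858
  cell (b,1): −0.20·log₂0.20 = 0.4644
  cell (b,2): −0.02·log₂0.02 = 0.1129
  cell (b,3): −0.04·log₂0.04 = 0.1858
  cell (c,1): −0.25·log₂0.25 = 0.5000
  cell (c,2): −0.22·log₂0.22 = 0.4806
  cell (c,3): −0.09·log₂0.09 = 0.3127
Sum = 2.771 bits.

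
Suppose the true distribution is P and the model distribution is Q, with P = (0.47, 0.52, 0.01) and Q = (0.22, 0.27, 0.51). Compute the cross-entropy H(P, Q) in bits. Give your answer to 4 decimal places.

2.0187 bits

H(P,Q) = −Σ p·log₂ q.
  −0.47·log₂(0.22) = 1.02668
  −0.52·log₂(0.27) = 0.98226
  −0.01·log₂(0.51) = 0.00971
H(P,Q) = 2.0187 bits.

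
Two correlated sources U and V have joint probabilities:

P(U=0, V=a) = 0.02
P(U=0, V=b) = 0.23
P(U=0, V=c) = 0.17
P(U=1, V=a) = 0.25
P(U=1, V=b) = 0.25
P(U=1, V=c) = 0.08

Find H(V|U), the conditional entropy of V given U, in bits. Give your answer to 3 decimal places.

1.345 bits

Marginals: p(U) = (0.4200, 0.5800), p(V) = (0.2700, 0.4800, 0.2500).
H(V|U) = Σ p(U) · H(V|U=·).
  U=0: p=0.4200, H(V|U=0) = 1.2131
  U=1: p=0.5800, H(V|U=1) = 1.4409
Weighted sum = 1.345 bits.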